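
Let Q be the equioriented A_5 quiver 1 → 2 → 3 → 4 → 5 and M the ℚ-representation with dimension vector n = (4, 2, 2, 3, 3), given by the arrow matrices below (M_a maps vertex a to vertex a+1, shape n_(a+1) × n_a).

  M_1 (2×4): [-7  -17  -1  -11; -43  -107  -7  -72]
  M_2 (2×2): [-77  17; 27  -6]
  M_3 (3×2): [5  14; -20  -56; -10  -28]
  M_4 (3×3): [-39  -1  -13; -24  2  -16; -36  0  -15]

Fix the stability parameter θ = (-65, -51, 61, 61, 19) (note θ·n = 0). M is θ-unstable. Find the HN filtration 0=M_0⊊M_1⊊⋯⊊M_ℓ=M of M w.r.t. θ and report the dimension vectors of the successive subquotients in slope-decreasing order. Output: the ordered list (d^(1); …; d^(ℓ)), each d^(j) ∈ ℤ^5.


Interval decomposition of M: I[1,1]^2, I[1,3], I[1,5], I[4,5]^2.
HN type (ℓ=5): μ^(1)=61; μ^(2)=47; μ^(3)=40; μ^(4)=-51; μ^(5)=-65

((0, 0, 1, 0, 0); (0, 0, 1, 1, 1); (0, 0, 0, 2, 2); (0, 2, 0, 0, 0); (4, 0, 0, 0, 0))


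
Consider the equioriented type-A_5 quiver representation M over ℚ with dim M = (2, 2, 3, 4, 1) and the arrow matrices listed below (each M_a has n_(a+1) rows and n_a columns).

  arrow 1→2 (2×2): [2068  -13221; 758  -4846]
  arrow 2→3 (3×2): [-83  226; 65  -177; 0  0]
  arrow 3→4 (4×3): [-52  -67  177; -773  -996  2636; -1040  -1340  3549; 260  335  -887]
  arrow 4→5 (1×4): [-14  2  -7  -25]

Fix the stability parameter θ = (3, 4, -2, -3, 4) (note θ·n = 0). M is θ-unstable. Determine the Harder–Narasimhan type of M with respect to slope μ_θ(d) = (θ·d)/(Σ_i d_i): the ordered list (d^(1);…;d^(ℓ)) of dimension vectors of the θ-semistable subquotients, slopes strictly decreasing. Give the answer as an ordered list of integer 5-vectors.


Barcode: M ≅ I[1,4], I[1,5], I[3,4], I[4,4]. HN layers by μ_θ (4 steps, strictly decreasing):
  μ^(1)=4; μ^(2)=1/2; μ^(3)=-5/2; μ^(4)=-3

((0, 0, 0, 0, 1); (2, 2, 2, 2, 0); (0, 0, 1, 1, 0); (0, 0, 0, 1, 0))


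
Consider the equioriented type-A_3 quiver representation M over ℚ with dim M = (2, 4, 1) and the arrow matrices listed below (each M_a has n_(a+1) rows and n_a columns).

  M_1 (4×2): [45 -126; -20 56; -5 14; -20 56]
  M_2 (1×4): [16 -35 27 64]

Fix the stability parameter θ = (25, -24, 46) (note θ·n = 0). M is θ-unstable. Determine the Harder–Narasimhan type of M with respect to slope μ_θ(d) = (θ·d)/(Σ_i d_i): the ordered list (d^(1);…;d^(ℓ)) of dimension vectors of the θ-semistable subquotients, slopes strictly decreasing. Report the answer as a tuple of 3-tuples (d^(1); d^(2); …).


Interval decomposition of M: I[1,1], I[1,3], I[2,2]^3.
HN type (ℓ=4): μ^(1)=46; μ^(2)=25; μ^(3)=1/2; μ^(4)=-24

((0, 0, 1); (1, 0, 0); (1, 1, 0); (0, 3, 0))


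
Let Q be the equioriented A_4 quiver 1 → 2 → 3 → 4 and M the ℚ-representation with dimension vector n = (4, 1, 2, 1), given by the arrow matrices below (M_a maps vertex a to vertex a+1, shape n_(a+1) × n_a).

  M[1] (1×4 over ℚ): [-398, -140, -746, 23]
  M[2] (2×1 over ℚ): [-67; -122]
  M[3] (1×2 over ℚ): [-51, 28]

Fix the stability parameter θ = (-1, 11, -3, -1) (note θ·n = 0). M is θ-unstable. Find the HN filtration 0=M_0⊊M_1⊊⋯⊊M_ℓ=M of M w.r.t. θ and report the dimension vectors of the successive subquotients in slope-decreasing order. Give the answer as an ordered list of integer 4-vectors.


Interval decomposition of M: I[1,1]^3, I[1,4], I[3,3].
HN type (ℓ=3): μ^(1)=7/3; μ^(2)=-1; μ^(3)=-3

((0, 1, 1, 1); (4, 0, 0, 0); (0, 0, 1, 0))


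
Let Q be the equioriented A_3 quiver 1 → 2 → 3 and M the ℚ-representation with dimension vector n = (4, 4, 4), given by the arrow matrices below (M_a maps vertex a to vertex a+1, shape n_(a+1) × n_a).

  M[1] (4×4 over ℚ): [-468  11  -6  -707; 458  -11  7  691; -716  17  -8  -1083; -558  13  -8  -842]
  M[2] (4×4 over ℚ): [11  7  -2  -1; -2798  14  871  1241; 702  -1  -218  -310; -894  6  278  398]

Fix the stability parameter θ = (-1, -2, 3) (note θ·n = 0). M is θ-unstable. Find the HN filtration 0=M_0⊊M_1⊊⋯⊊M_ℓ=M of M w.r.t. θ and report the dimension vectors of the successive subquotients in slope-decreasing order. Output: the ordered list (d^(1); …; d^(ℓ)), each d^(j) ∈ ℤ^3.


Interval decomposition of M: I[1,1], I[1,3]^3, I[2,3].
HN type (ℓ=4): μ^(1)=3; μ^(2)=-1; μ^(3)=-3/2; μ^(4)=-2

((0, 0, 4); (1, 0, 0); (3, 3, 0); (0, 1, 0))


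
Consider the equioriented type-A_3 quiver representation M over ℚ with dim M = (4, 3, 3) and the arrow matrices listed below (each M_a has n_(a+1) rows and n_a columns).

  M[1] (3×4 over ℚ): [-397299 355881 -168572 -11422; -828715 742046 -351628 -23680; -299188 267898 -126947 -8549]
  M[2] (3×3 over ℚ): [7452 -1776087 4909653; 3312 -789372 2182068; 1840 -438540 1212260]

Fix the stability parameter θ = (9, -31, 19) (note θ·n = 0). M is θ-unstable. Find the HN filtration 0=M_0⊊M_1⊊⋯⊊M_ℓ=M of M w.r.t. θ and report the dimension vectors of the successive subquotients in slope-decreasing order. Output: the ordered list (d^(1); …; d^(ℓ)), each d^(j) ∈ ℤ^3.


Interval decomposition of M: I[1,1], I[1,2]^2, I[1,3], I[3,3]^2.
HN type (ℓ=3): μ^(1)=19; μ^(2)=9; μ^(3)=-11

((0, 0, 3); (1, 0, 0); (3, 3, 0))


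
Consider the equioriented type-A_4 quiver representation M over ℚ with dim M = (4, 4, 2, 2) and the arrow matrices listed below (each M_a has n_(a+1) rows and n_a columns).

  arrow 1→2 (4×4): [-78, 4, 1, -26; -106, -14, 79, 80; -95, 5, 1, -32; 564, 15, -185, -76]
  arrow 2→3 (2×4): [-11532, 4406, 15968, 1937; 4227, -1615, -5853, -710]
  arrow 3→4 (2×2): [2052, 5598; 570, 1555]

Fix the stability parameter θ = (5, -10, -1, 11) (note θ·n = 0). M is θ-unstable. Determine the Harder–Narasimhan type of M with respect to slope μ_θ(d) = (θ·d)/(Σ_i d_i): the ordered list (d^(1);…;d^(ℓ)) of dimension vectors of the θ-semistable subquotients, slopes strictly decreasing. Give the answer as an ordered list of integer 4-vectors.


Interval decomposition of M: I[1,2]^2, I[1,3], I[1,4], I[4,4].
HN type (ℓ=3): μ^(1)=11; μ^(2)=-1; μ^(3)=-5/2

((0, 0, 0, 2); (0, 0, 2, 0); (4, 4, 0, 0))


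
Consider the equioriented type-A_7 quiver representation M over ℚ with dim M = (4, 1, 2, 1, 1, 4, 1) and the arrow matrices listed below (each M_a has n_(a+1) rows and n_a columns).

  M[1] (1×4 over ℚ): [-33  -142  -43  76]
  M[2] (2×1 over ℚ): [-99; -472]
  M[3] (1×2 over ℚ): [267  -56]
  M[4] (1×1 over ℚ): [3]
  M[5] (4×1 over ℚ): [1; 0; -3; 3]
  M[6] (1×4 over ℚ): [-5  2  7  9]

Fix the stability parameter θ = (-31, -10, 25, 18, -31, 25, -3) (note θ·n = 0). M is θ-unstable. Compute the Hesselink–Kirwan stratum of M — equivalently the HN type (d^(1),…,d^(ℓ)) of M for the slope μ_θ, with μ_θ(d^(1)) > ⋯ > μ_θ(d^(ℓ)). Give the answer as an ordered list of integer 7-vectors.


Barcode: M ≅ I[1,1]^3, I[1,7], I[3,3], I[6,6]^3. HN layers by μ_θ (5 steps, strictly decreasing):
  μ^(1)=25; μ^(2)=11; μ^(3)=4; μ^(4)=-10; μ^(5)=-31

((0, 0, 1, 0, 0, 3, 0); (0, 0, 0, 0, 0, 1, 1); (0, 0, 1, 1, 1, 0, 0); (0, 1, 0, 0, 0, 0, 0); (4, 0, 0, 0, 0, 0, 0))


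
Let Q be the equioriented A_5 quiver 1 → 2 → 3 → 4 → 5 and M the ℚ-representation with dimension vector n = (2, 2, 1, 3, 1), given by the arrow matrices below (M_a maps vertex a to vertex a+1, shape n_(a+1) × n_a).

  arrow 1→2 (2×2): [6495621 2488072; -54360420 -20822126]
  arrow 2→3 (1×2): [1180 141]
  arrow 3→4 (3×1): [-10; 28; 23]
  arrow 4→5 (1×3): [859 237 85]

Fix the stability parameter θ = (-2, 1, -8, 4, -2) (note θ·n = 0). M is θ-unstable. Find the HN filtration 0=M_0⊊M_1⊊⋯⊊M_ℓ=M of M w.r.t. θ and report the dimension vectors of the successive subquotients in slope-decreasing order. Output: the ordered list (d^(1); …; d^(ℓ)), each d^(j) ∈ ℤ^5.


Via rank(M_{q-1}∘⋯∘M_p): M ≅ I[1,2], I[1,5], I[4,4]^2.
μ_θ-semistable layers: μ^(1)=4; μ^(2)=1; μ^(3)=-2; μ^(4)=-3

((0, 0, 0, 2, 0); (0, 1, 0, 1, 1); (1, 0, 0, 0, 0); (1, 1, 1, 0, 0))


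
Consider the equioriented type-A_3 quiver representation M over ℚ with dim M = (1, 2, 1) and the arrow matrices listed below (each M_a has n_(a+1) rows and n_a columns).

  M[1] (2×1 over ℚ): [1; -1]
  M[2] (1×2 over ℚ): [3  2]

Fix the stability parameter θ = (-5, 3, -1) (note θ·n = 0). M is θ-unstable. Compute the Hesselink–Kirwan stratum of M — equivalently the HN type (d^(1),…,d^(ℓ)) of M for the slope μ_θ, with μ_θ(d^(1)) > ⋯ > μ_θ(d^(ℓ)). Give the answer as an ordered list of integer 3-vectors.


Interval decomposition of M: I[1,3], I[2,2].
HN type (ℓ=3): μ^(1)=3; μ^(2)=1; μ^(3)=-5

((0, 1, 0); (0, 1, 1); (1, 0, 0))


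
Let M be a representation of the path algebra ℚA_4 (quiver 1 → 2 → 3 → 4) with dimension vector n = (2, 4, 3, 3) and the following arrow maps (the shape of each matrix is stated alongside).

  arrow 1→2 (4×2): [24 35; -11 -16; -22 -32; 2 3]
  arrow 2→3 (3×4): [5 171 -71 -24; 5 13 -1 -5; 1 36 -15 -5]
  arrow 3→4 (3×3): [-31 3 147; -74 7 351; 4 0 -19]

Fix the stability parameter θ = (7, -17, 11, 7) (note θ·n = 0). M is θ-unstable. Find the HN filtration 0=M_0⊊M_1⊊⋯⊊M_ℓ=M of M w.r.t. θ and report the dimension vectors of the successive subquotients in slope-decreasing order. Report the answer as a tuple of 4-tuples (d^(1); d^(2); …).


Barcode: M ≅ I[1,4]^2, I[2,2], I[2,4]. HN layers by μ_θ (3 steps, strictly decreasing):
  μ^(1)=9; μ^(2)=-5; μ^(3)=-17

((0, 0, 3, 3); (2, 2, 0, 0); (0, 2, 0, 0))


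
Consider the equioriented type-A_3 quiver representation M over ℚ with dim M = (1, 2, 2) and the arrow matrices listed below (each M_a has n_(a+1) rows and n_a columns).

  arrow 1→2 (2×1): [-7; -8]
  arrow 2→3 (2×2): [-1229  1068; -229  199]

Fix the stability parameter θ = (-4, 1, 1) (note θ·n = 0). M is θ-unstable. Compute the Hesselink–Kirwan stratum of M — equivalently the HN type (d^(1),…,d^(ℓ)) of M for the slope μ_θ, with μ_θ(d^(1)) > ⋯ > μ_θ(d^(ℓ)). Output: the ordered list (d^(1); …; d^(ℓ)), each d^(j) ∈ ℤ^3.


Barcode: M ≅ I[1,3], I[2,3]. HN layers by μ_θ (2 steps, strictly decreasing):
  μ^(1)=1; μ^(2)=-4

((0, 2, 2); (1, 0, 0))


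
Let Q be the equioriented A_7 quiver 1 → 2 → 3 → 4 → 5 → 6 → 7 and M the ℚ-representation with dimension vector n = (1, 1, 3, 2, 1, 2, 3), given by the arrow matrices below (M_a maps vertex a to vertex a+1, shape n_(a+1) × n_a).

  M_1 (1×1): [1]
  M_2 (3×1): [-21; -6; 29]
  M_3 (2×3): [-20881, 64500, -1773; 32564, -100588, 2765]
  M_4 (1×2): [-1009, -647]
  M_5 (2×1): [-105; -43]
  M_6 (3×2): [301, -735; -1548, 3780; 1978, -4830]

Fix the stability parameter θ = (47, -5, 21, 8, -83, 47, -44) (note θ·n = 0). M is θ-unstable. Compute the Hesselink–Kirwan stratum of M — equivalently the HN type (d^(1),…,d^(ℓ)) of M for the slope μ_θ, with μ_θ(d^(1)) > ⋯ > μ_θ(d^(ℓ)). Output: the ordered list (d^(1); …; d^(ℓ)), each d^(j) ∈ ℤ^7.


Via rank(M_{q-1}∘⋯∘M_p): M ≅ I[1,6], I[3,3], I[3,4], I[6,7], I[7,7]^2.
μ_θ-semistable layers: μ^(1)=47; μ^(2)=21; μ^(3)=29/2; μ^(4)=3/2; μ^(5)=-12/5; μ^(6)=-44

((0, 0, 0, 0, 0, 1, 0); (0, 0, 1, 0, 0, 0, 0); (0, 0, 1, 1, 0, 0, 0); (0, 0, 0, 0, 0, 1, 1); (1, 1, 1, 1, 1, 0, 0); (0, 0, 0, 0, 0, 0, 2))


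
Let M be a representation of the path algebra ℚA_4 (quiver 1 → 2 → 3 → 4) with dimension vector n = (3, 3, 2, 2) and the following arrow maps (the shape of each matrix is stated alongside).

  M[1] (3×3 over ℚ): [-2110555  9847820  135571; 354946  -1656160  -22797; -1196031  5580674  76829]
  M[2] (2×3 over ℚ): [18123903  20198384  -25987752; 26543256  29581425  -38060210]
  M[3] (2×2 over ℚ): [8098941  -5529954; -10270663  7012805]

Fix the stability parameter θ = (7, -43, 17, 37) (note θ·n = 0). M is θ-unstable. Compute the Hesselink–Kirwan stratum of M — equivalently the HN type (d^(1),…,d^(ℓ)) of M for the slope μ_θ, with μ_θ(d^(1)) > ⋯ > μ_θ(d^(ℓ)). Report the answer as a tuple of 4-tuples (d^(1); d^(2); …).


Interval decomposition of M: I[1,2], I[1,4]^2.
HN type (ℓ=3): μ^(1)=37; μ^(2)=17; μ^(3)=-18

((0, 0, 0, 2); (0, 0, 2, 0); (3, 3, 0, 0))


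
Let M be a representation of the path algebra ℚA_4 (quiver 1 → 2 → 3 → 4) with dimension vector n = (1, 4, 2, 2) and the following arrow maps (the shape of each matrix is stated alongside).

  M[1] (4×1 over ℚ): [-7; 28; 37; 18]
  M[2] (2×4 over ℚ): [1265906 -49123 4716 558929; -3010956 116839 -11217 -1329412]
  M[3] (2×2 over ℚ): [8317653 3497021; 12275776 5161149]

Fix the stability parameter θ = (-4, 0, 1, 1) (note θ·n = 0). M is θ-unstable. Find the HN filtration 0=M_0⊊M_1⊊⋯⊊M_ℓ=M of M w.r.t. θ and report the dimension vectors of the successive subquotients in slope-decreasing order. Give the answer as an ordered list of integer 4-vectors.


Interval decomposition of M: I[1,4], I[2,2]^2, I[2,4].
HN type (ℓ=3): μ^(1)=1; μ^(2)=0; μ^(3)=-4

((0, 0, 2, 2); (0, 4, 0, 0); (1, 0, 0, 0))


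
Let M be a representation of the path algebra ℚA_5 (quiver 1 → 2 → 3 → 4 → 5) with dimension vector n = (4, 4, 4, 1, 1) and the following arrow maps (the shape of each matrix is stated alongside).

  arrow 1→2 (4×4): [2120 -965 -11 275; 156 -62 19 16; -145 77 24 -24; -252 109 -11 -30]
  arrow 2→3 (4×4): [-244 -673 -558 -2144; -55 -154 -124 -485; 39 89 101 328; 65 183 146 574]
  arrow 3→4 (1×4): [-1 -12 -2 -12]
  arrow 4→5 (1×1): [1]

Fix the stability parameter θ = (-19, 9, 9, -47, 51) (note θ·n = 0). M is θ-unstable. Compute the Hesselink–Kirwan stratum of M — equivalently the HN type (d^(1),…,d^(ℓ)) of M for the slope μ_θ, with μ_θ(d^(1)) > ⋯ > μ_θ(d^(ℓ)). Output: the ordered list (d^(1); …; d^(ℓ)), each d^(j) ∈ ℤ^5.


Via rank(M_{q-1}∘⋯∘M_p): M ≅ I[1,3]^3, I[1,5].
μ_θ-semistable layers: μ^(1)=51; μ^(2)=9; μ^(3)=-29/3; μ^(4)=-19

((0, 0, 0, 0, 1); (0, 3, 3, 0, 0); (0, 1, 1, 1, 0); (4, 0, 0, 0, 0))


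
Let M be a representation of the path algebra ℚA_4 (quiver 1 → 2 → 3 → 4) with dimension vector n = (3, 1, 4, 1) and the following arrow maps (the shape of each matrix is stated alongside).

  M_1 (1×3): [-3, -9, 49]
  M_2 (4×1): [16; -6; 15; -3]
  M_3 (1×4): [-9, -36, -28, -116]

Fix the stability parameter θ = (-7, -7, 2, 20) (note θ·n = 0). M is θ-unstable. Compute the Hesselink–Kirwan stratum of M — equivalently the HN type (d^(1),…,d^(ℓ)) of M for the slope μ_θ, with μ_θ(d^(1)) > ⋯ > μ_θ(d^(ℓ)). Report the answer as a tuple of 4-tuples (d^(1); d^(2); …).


Barcode: M ≅ I[1,1]^2, I[1,3], I[3,3]^2, I[3,4]. HN layers by μ_θ (3 steps, strictly decreasing):
  μ^(1)=20; μ^(2)=2; μ^(3)=-7

((0, 0, 0, 1); (0, 0, 4, 0); (3, 1, 0, 0))


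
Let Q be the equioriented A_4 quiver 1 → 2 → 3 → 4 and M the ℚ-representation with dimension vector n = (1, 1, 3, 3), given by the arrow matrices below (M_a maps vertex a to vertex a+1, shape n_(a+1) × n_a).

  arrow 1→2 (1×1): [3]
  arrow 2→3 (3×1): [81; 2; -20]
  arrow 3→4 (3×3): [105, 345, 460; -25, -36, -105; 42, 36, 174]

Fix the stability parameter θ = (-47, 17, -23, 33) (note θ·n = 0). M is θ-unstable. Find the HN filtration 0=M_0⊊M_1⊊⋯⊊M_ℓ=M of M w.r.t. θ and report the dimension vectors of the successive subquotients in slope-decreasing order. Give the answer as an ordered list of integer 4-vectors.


Interval decomposition of M: I[1,4], I[3,3], I[3,4], I[4,4].
HN type (ℓ=4): μ^(1)=33; μ^(2)=-3; μ^(3)=-23; μ^(4)=-47

((0, 0, 0, 3); (0, 1, 1, 0); (0, 0, 2, 0); (1, 0, 0, 0))


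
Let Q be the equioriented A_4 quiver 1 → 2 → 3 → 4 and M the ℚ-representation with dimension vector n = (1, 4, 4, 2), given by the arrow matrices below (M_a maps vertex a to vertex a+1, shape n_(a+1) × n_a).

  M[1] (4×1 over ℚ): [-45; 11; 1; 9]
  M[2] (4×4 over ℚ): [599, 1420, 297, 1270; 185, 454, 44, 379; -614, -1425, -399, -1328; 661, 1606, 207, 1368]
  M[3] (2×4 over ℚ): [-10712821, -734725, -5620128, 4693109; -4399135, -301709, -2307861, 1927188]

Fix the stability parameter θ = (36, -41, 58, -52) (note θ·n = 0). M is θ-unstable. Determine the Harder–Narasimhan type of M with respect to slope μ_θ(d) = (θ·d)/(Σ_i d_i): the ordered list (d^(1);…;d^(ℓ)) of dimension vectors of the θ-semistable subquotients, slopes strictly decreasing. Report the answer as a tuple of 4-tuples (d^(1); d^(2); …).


Via rank(M_{q-1}∘⋯∘M_p): M ≅ I[1,4], I[2,2], I[2,3], I[2,4], I[3,3].
μ_θ-semistable layers: μ^(1)=58; μ^(2)=3; μ^(3)=-5/2; μ^(4)=-41

((0, 0, 2, 0); (0, 0, 2, 2); (1, 1, 0, 0); (0, 3, 0, 0))


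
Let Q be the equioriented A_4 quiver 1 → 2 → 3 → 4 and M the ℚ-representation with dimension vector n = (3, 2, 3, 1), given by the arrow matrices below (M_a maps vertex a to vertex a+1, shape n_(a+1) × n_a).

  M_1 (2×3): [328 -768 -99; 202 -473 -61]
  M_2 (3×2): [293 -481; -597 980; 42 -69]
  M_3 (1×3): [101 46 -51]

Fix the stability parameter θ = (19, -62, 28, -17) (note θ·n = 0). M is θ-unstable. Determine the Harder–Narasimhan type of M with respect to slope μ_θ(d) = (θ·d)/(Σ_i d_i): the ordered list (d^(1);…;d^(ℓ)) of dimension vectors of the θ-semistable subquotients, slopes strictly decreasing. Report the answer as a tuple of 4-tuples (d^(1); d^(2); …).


Via rank(M_{q-1}∘⋯∘M_p): M ≅ I[1,1], I[1,3], I[1,4], I[3,3].
μ_θ-semistable layers: μ^(1)=28; μ^(2)=19; μ^(3)=11/2; μ^(4)=-43/2

((0, 0, 2, 0); (1, 0, 0, 0); (0, 0, 1, 1); (2, 2, 0, 0))


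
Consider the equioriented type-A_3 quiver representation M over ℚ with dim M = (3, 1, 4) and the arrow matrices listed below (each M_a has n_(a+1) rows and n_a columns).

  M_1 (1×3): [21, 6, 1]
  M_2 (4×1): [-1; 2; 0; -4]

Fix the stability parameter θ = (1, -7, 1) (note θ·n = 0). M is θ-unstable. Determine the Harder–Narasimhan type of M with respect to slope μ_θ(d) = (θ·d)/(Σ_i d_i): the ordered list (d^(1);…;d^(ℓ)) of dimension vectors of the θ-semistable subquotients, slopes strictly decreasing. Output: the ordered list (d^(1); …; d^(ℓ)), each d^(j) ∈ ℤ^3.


Barcode: M ≅ I[1,1]^2, I[1,3], I[3,3]^3. HN layers by μ_θ (2 steps, strictly decreasing):
  μ^(1)=1; μ^(2)=-3

((2, 0, 4); (1, 1, 0))


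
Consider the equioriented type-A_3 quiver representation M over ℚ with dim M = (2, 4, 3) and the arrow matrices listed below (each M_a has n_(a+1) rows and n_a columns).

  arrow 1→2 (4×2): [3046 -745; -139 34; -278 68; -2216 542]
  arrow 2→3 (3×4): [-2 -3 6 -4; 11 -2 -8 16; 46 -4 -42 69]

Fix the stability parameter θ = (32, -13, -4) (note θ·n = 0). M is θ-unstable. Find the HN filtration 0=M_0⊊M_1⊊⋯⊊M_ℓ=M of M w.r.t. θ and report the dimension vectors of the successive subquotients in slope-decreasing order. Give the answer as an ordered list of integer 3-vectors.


Via rank(M_{q-1}∘⋯∘M_p): M ≅ I[1,3]^2, I[2,2], I[2,3].
μ_θ-semistable layers: μ^(1)=5; μ^(2)=-4; μ^(3)=-13

((2, 2, 2); (0, 0, 1); (0, 2, 0))


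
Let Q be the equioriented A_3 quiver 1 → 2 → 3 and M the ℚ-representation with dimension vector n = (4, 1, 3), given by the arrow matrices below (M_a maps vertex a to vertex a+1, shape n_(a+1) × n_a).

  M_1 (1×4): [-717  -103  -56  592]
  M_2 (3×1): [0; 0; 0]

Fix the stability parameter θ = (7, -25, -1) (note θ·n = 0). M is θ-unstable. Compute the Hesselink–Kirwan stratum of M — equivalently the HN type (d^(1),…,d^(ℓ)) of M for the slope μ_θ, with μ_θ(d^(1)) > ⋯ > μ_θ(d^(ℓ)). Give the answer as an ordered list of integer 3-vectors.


Barcode: M ≅ I[1,1]^3, I[1,2], I[3,3]^3. HN layers by μ_θ (3 steps, strictly decreasing):
  μ^(1)=7; μ^(2)=-1; μ^(3)=-9

((3, 0, 0); (0, 0, 3); (1, 1, 0))


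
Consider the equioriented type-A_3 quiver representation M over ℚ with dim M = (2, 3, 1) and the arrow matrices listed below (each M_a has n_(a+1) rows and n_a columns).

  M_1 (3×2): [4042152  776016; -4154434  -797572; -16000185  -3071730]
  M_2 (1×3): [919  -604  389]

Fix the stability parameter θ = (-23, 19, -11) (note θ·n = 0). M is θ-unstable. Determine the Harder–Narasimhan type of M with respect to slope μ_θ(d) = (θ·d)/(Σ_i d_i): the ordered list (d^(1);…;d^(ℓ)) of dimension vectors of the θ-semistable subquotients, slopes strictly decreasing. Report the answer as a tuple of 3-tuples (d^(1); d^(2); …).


Via rank(M_{q-1}∘⋯∘M_p): M ≅ I[1,1], I[1,3], I[2,2]^2.
μ_θ-semistable layers: μ^(1)=19; μ^(2)=4; μ^(3)=-23

((0, 2, 0); (0, 1, 1); (2, 0, 0))


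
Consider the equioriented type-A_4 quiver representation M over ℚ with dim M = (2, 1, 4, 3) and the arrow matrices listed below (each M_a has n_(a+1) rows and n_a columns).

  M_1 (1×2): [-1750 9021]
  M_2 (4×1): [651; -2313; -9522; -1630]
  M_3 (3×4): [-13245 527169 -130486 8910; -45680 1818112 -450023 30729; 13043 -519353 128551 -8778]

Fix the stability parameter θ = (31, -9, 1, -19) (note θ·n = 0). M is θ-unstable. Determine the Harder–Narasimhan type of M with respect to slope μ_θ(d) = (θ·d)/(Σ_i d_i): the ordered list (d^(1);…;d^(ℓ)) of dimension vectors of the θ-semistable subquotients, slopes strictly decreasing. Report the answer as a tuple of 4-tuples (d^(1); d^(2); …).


Interval decomposition of M: I[1,1], I[1,3], I[3,4]^3.
HN type (ℓ=3): μ^(1)=31; μ^(2)=23/3; μ^(3)=-9

((1, 0, 0, 0); (1, 1, 1, 0); (0, 0, 3, 3))


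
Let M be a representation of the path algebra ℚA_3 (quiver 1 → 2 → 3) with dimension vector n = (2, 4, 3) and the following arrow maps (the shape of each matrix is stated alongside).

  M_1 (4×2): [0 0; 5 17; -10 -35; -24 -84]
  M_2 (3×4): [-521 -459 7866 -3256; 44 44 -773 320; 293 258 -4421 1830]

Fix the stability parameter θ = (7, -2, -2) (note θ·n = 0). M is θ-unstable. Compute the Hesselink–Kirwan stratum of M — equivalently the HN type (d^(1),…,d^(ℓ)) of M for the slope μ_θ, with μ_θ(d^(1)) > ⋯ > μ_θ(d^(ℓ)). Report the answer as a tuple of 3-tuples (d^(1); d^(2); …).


Interval decomposition of M: I[1,3]^2, I[2,2], I[2,3].
HN type (ℓ=2): μ^(1)=1; μ^(2)=-2

((2, 2, 2); (0, 2, 1))


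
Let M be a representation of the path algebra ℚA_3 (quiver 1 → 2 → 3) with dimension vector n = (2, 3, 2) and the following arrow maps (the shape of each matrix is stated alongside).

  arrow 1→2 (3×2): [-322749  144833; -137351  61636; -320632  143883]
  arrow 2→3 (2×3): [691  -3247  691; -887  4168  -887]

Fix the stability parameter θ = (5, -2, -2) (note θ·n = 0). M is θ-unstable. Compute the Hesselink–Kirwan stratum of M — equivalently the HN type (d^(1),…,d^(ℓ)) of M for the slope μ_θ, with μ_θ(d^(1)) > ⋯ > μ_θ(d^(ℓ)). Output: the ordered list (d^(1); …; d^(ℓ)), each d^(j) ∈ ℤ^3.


Interval decomposition of M: I[1,2], I[1,3], I[2,3].
HN type (ℓ=3): μ^(1)=3/2; μ^(2)=1/3; μ^(3)=-2

((1, 1, 0); (1, 1, 1); (0, 1, 1))


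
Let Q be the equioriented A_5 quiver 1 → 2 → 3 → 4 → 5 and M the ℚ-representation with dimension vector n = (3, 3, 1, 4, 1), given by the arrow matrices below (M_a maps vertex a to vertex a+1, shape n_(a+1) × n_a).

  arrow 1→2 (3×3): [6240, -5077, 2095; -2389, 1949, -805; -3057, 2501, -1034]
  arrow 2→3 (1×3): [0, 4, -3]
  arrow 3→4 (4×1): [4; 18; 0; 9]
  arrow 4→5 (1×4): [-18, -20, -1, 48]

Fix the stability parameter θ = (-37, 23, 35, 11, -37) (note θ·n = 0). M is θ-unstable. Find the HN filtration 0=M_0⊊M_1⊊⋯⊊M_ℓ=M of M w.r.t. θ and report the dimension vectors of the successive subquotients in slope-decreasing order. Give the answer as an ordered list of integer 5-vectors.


Interval decomposition of M: I[1,2]^2, I[1,4], I[4,4]^2, I[4,5].
HN type (ℓ=4): μ^(1)=23; μ^(2)=11; μ^(3)=-13; μ^(4)=-37

((0, 3, 1, 1, 0); (0, 0, 0, 2, 0); (0, 0, 0, 1, 1); (3, 0, 0, 0, 0))


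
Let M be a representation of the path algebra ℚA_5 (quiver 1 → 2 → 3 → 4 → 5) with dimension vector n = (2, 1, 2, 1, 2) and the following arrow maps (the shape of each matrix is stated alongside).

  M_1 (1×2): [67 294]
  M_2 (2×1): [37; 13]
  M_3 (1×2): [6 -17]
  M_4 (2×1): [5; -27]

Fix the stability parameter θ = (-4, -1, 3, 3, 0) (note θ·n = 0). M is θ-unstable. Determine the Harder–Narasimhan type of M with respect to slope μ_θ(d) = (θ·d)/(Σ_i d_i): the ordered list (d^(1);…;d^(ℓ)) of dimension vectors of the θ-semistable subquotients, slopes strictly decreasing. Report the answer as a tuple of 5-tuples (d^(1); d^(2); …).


Via rank(M_{q-1}∘⋯∘M_p): M ≅ I[1,1], I[1,5], I[3,3], I[5,5].
μ_θ-semistable layers: μ^(1)=3; μ^(2)=2; μ^(3)=0; μ^(4)=-1; μ^(5)=-4

((0, 0, 1, 0, 0); (0, 0, 1, 1, 1); (0, 0, 0, 0, 1); (0, 1, 0, 0, 0); (2, 0, 0, 0, 0))


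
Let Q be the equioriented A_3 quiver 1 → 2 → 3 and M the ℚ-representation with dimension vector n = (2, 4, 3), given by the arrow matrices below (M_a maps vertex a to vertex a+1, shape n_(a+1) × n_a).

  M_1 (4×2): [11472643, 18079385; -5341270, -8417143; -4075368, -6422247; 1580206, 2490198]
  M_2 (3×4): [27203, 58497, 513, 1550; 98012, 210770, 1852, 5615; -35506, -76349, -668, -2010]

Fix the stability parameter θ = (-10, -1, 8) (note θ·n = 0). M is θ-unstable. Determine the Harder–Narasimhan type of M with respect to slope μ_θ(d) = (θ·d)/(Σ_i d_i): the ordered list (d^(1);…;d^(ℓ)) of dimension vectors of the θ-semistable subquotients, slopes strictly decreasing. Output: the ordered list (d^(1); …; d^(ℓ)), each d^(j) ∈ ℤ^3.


Via rank(M_{q-1}∘⋯∘M_p): M ≅ I[1,3]^2, I[2,2], I[2,3].
μ_θ-semistable layers: μ^(1)=8; μ^(2)=-1; μ^(3)=-10

((0, 0, 3); (0, 4, 0); (2, 0, 0))


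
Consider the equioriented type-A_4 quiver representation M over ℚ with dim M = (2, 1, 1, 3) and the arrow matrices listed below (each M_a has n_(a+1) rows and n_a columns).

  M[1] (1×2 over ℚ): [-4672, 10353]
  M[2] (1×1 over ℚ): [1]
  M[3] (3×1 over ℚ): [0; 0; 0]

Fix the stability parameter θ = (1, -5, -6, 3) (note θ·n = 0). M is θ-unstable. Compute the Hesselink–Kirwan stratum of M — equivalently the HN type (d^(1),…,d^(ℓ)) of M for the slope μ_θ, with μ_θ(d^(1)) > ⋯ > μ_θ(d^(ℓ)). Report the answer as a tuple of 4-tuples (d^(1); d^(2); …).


Interval decomposition of M: I[1,1], I[1,3], I[4,4]^3.
HN type (ℓ=3): μ^(1)=3; μ^(2)=1; μ^(3)=-10/3

((0, 0, 0, 3); (1, 0, 0, 0); (1, 1, 1, 0))


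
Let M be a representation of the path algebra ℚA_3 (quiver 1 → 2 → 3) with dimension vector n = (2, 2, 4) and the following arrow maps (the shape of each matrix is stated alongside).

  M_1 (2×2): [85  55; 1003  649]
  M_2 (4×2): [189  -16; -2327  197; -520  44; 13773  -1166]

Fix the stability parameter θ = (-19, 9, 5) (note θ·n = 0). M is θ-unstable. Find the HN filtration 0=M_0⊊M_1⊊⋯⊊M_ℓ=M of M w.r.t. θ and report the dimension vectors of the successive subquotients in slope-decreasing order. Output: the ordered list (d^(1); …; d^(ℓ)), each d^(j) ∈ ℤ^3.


Barcode: M ≅ I[1,1], I[1,3], I[2,3], I[3,3]^2. HN layers by μ_θ (3 steps, strictly decreasing):
  μ^(1)=7; μ^(2)=5; μ^(3)=-19

((0, 2, 2); (0, 0, 2); (2, 0, 0))


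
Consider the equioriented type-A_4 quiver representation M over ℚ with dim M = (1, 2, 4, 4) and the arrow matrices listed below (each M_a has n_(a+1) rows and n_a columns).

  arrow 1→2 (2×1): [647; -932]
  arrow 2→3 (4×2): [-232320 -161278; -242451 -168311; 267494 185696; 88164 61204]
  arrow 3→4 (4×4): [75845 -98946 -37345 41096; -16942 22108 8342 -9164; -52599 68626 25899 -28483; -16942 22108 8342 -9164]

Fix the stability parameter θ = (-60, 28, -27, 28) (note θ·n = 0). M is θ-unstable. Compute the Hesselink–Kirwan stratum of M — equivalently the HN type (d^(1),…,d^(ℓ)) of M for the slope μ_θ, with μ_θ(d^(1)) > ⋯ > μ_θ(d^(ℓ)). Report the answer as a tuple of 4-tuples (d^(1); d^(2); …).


Barcode: M ≅ I[1,3], I[2,4], I[3,3], I[3,4], I[4,4]^2. HN layers by μ_θ (4 steps, strictly decreasing):
  μ^(1)=28; μ^(2)=1/2; μ^(3)=-27; μ^(4)=-60

((0, 0, 0, 4); (0, 2, 2, 0); (0, 0, 2, 0); (1, 0, 0, 0))


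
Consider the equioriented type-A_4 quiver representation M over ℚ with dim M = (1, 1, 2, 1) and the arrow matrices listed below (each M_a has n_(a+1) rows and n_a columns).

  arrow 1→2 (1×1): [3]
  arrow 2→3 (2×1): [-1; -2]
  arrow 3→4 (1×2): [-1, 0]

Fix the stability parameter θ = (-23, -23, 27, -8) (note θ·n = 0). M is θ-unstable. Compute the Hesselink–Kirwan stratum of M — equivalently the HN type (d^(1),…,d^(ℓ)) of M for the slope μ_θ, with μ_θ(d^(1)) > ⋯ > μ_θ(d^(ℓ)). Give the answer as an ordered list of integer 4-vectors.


Barcode: M ≅ I[1,4], I[3,3]. HN layers by μ_θ (3 steps, strictly decreasing):
  μ^(1)=27; μ^(2)=19/2; μ^(3)=-23

((0, 0, 1, 0); (0, 0, 1, 1); (1, 1, 0, 0))


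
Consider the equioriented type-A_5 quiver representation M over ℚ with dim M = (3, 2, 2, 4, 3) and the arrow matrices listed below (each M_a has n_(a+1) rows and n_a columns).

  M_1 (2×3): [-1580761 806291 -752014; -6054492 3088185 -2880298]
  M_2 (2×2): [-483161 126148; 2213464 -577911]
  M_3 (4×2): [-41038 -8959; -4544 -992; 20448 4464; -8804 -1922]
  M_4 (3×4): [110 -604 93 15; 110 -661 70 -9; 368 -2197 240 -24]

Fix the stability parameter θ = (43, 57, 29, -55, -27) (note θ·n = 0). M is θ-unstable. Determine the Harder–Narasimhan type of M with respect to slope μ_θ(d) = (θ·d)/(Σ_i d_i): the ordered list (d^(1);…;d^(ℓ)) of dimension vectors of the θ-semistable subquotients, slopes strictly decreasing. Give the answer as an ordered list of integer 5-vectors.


Barcode: M ≅ I[1,1], I[1,3], I[1,4], I[4,5]^3. HN layers by μ_θ (4 steps, strictly decreasing):
  μ^(1)=43; μ^(2)=37/2; μ^(3)=-27; μ^(4)=-55

((2, 1, 1, 0, 0); (1, 1, 1, 1, 0); (0, 0, 0, 0, 3); (0, 0, 0, 3, 0))


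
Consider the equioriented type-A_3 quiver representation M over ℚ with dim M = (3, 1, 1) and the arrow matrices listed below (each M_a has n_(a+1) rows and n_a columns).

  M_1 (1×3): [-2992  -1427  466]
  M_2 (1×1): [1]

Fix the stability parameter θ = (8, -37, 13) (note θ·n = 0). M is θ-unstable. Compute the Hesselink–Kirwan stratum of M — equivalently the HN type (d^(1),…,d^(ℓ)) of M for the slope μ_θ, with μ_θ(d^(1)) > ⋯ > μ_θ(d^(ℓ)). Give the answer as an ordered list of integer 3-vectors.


Barcode: M ≅ I[1,1]^2, I[1,3]. HN layers by μ_θ (3 steps, strictly decreasing):
  μ^(1)=13; μ^(2)=8; μ^(3)=-29/2

((0, 0, 1); (2, 0, 0); (1, 1, 0))


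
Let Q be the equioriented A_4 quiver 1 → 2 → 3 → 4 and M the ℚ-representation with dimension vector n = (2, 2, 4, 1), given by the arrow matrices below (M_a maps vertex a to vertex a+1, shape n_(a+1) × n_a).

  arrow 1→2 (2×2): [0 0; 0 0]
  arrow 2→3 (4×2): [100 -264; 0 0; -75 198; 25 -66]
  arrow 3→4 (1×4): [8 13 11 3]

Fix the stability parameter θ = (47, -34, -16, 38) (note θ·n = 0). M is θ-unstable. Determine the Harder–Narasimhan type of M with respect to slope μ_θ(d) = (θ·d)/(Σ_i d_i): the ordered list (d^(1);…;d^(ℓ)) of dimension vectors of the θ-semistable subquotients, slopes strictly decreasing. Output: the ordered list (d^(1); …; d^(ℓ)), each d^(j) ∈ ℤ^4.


Barcode: M ≅ I[1,1]^2, I[2,2], I[2,4], I[3,3]^3. HN layers by μ_θ (4 steps, strictly decreasing):
  μ^(1)=47; μ^(2)=38; μ^(3)=-16; μ^(4)=-34

((2, 0, 0, 0); (0, 0, 0, 1); (0, 0, 4, 0); (0, 2, 0, 0))


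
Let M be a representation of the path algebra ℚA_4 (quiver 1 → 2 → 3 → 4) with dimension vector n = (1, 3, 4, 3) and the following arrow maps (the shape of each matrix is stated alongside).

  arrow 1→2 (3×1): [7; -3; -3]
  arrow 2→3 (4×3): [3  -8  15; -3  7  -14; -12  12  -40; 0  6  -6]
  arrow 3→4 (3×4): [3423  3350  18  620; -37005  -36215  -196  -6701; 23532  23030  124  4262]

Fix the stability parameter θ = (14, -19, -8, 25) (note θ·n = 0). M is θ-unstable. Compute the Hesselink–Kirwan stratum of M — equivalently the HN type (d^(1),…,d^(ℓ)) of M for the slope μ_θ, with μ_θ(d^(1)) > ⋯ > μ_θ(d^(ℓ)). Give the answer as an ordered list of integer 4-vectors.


Interval decomposition of M: I[1,2], I[2,4]^2, I[3,3]^2, I[4,4].
HN type (ℓ=4): μ^(1)=25; μ^(2)=-5/2; μ^(3)=-8; μ^(4)=-19

((0, 0, 0, 3); (1, 1, 0, 0); (0, 0, 4, 0); (0, 2, 0, 0))


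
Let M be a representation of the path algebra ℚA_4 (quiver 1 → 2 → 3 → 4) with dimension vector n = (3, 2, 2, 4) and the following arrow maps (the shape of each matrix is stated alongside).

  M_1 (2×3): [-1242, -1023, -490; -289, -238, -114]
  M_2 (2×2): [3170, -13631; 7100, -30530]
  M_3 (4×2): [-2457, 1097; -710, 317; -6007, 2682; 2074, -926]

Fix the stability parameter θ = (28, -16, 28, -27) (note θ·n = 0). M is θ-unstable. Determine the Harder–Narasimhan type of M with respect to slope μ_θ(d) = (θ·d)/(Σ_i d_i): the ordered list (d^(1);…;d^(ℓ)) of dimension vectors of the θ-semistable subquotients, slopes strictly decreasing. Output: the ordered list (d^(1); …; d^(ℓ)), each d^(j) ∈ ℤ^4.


Interval decomposition of M: I[1,1], I[1,2], I[1,4], I[3,4], I[4,4]^2.
HN type (ℓ=5): μ^(1)=28; μ^(2)=6; μ^(3)=13/4; μ^(4)=1/2; μ^(5)=-27

((1, 0, 0, 0); (1, 1, 0, 0); (1, 1, 1, 1); (0, 0, 1, 1); (0, 0, 0, 2))


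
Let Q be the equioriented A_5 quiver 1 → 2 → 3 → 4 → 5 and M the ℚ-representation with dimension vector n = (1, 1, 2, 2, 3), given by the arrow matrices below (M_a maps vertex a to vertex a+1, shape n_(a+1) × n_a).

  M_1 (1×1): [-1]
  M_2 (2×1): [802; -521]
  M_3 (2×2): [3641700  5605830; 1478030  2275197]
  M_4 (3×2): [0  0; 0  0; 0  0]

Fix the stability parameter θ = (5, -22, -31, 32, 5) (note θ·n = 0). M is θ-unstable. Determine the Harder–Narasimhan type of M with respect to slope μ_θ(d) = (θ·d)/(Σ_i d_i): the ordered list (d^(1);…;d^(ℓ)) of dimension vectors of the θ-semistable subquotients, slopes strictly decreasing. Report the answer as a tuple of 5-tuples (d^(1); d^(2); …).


Interval decomposition of M: I[1,4], I[3,3], I[4,4], I[5,5]^3.
HN type (ℓ=4): μ^(1)=32; μ^(2)=5; μ^(3)=-16; μ^(4)=-31

((0, 0, 0, 2, 0); (0, 0, 0, 0, 3); (1, 1, 1, 0, 0); (0, 0, 1, 0, 0))


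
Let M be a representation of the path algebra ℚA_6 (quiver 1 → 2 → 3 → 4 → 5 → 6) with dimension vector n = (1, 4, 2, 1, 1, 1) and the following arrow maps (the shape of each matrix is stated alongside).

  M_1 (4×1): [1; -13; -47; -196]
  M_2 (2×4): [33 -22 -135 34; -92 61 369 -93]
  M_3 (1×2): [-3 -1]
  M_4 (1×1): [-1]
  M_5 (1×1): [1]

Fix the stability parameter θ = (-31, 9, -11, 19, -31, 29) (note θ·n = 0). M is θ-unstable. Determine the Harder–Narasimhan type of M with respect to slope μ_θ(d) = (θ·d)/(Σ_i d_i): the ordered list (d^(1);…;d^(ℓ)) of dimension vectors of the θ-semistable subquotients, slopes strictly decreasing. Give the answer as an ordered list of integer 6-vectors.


Interval decomposition of M: I[1,2], I[2,2], I[2,3], I[2,6].
HN type (ℓ=5): μ^(1)=29; μ^(2)=9; μ^(3)=-1; μ^(4)=-7/2; μ^(5)=-31

((0, 0, 0, 0, 0, 1); (0, 2, 0, 0, 0, 0); (0, 1, 1, 0, 0, 0); (0, 1, 1, 1, 1, 0); (1, 0, 0, 0, 0, 0))


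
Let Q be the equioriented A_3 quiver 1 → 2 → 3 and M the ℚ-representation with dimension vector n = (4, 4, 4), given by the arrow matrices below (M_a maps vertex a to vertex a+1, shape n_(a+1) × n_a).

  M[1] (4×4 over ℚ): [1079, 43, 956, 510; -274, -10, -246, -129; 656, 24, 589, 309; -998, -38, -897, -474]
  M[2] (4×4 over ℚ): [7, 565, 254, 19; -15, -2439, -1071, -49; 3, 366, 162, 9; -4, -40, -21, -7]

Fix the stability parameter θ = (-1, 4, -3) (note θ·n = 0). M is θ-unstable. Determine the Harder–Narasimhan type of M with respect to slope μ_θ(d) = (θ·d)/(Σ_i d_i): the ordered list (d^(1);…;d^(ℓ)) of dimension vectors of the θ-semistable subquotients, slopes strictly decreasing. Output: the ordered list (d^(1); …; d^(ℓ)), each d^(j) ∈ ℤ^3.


Interval decomposition of M: I[1,1], I[1,3]^3, I[2,3].
HN type (ℓ=2): μ^(1)=1/2; μ^(2)=-1

((0, 4, 4); (4, 0, 0))


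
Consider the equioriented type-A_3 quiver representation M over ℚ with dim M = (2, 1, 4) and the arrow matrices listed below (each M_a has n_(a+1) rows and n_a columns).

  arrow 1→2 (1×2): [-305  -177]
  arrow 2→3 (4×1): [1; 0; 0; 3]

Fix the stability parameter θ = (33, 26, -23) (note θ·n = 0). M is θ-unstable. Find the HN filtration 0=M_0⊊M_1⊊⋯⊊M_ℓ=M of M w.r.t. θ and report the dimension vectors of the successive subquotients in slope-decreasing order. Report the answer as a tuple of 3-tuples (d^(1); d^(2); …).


Barcode: M ≅ I[1,1], I[1,3], I[3,3]^3. HN layers by μ_θ (3 steps, strictly decreasing):
  μ^(1)=33; μ^(2)=12; μ^(3)=-23

((1, 0, 0); (1, 1, 1); (0, 0, 3))


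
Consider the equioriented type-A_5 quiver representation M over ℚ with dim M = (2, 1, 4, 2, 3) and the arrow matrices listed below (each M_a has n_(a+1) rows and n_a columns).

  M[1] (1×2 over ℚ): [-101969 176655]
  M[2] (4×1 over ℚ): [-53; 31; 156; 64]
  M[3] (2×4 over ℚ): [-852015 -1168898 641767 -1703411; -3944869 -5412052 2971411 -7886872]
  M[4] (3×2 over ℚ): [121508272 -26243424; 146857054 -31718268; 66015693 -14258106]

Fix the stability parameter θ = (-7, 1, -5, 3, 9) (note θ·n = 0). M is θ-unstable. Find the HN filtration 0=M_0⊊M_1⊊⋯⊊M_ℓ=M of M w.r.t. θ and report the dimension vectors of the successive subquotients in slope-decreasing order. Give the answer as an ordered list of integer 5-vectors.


Interval decomposition of M: I[1,1], I[1,5], I[3,3]^2, I[3,4], I[5,5]^2.
HN type (ℓ=5): μ^(1)=9; μ^(2)=3; μ^(3)=-2; μ^(4)=-5; μ^(5)=-7

((0, 0, 0, 0, 3); (0, 0, 0, 2, 0); (0, 1, 1, 0, 0); (0, 0, 3, 0, 0); (2, 0, 0, 0, 0))


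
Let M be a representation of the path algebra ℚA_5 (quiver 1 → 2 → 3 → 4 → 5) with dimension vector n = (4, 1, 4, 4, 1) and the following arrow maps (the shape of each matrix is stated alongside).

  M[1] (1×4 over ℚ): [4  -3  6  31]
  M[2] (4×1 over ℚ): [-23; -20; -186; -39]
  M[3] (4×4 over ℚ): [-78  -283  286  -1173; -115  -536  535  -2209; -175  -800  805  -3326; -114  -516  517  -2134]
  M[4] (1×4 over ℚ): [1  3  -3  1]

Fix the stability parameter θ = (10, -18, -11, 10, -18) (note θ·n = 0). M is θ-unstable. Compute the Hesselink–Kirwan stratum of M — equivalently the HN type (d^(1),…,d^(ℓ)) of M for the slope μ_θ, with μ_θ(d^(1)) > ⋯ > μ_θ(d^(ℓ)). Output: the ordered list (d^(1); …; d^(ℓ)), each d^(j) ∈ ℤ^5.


Via rank(M_{q-1}∘⋯∘M_p): M ≅ I[1,1]^3, I[1,5], I[3,4]^3.
μ_θ-semistable layers: μ^(1)=10; μ^(2)=-4; μ^(3)=-19/3; μ^(4)=-11

((3, 0, 0, 3, 0); (0, 0, 0, 1, 1); (1, 1, 1, 0, 0); (0, 0, 3, 0, 0))


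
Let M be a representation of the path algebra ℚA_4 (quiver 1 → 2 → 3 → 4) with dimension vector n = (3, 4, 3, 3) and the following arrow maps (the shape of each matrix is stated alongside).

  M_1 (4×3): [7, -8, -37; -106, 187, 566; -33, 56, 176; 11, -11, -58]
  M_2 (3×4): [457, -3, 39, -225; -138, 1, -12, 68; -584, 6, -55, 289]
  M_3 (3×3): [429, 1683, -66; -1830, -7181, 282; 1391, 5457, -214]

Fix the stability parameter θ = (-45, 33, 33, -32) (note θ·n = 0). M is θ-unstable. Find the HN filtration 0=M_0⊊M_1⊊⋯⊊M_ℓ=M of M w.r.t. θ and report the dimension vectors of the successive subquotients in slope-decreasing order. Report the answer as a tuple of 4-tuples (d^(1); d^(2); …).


Barcode: M ≅ I[1,3], I[1,4]^2, I[2,2], I[4,4]. HN layers by μ_θ (4 steps, strictly decreasing):
  μ^(1)=33; μ^(2)=34/3; μ^(3)=-32; μ^(4)=-45

((0, 2, 1, 0); (0, 2, 2, 2); (0, 0, 0, 1); (3, 0, 0, 0))


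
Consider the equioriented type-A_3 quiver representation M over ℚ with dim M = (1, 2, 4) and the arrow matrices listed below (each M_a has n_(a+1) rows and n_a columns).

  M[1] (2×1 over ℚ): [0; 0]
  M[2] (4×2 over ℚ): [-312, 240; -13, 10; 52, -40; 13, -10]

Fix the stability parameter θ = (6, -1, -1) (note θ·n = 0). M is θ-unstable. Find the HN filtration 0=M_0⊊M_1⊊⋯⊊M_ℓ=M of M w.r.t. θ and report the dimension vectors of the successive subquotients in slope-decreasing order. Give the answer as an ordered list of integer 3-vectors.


Via rank(M_{q-1}∘⋯∘M_p): M ≅ I[1,1], I[2,2], I[2,3], I[3,3]^3.
μ_θ-semistable layers: μ^(1)=6; μ^(2)=-1

((1, 0, 0); (0, 2, 4))
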